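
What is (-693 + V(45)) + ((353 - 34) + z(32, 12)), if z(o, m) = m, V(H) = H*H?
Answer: 1663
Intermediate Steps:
V(H) = H²
(-693 + V(45)) + ((353 - 34) + z(32, 12)) = (-693 + 45²) + ((353 - 34) + 12) = (-693 + 2025) + (319 + 12) = 1332 + 331 = 1663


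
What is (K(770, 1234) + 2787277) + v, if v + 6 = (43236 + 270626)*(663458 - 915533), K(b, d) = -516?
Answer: -79113976895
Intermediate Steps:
v = -79116763656 (v = -6 + (43236 + 270626)*(663458 - 915533) = -6 + 313862*(-252075) = -6 - 79116763650 = -79116763656)
(K(770, 1234) + 2787277) + v = (-516 + 2787277) - 79116763656 = 2786761 - 79116763656 = -79113976895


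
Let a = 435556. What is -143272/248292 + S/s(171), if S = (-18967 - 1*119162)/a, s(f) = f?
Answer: -1422807785/2457842508 ≈ -0.57889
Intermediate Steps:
S = -138129/435556 (S = (-18967 - 1*119162)/435556 = (-18967 - 119162)*(1/435556) = -138129*1/435556 = -138129/435556 ≈ -0.31713)
-143272/248292 + S/s(171) = -143272/248292 - 138129/435556/171 = -143272*1/248292 - 138129/435556*1/171 = -35818/62073 - 46043/24826692 = -1422807785/2457842508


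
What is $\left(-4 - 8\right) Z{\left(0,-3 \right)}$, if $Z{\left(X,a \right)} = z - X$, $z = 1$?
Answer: $-12$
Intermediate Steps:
$Z{\left(X,a \right)} = 1 - X$
$\left(-4 - 8\right) Z{\left(0,-3 \right)} = \left(-4 - 8\right) \left(1 - 0\right) = - 12 \left(1 + 0\right) = \left(-12\right) 1 = -12$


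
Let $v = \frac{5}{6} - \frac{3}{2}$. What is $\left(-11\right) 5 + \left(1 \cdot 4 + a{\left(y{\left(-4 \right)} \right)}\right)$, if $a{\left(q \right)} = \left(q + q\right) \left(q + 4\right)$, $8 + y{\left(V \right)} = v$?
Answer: $\frac{269}{9} \approx 29.889$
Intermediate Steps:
$v = - \frac{2}{3}$ ($v = 5 \cdot \frac{1}{6} - \frac{3}{2} = \frac{5}{6} - \frac{3}{2} = - \frac{2}{3} \approx -0.66667$)
$y{\left(V \right)} = - \frac{26}{3}$ ($y{\left(V \right)} = -8 - \frac{2}{3} = - \frac{26}{3}$)
$a{\left(q \right)} = 2 q \left(4 + q\right)$
$\left(-11\right) 5 + \left(1 \cdot 4 + a{\left(y{\left(-4 \right)} \right)}\right) = \left(-11\right) 5 + \left(1 \cdot 4 + 2 \left(- \frac{26}{3}\right) \left(4 - \frac{26}{3}\right)\right) = -55 + \left(4 + 2 \left(- \frac{26}{3}\right) \left(- \frac{14}{3}\right)\right) = -55 + \left(4 + \frac{728}{9}\right) = -55 + \frac{764}{9} = \frac{269}{9}$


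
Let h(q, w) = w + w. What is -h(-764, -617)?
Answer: 1234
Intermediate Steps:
h(q, w) = 2*w
-h(-764, -617) = -2*(-617) = -1*(-1234) = 1234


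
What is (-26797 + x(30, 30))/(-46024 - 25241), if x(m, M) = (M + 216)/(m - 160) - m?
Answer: 1743878/4632225 ≈ 0.37647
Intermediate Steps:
x(m, M) = -m + (216 + M)/(-160 + m) (x(m, M) = (216 + M)/(-160 + m) - m = -m + (216 + M)/(-160 + m))
(-26797 + x(30, 30))/(-46024 - 25241) = (-26797 + (216 + 30 - 1*30² + 160*30)/(-160 + 30))/(-46024 - 25241) = (-26797 + (216 + 30 - 1*900 + 4800)/(-130))/(-71265) = (-26797 - (216 + 30 - 900 + 4800)/130)*(-1/71265) = (-26797 - 1/130*4146)*(-1/71265) = (-26797 - 2073/65)*(-1/71265) = -1743878/65*(-1/71265) = 1743878/4632225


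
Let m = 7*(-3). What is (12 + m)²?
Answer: 81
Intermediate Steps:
m = -21
(12 + m)² = (12 - 21)² = (-9)² = 81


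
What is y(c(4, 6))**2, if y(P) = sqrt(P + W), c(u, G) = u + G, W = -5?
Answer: 5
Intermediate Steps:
c(u, G) = G + u
y(P) = sqrt(-5 + P) (y(P) = sqrt(P - 5) = sqrt(-5 + P))
y(c(4, 6))**2 = (sqrt(-5 + (6 + 4)))**2 = (sqrt(-5 + 10))**2 = (sqrt(5))**2 = 5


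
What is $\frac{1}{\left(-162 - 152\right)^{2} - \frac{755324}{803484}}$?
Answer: $\frac{200871}{19804888285} \approx 1.0142 \cdot 10^{-5}$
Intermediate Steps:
$\frac{1}{\left(-162 - 152\right)^{2} - \frac{755324}{803484}} = \frac{1}{\left(-314\right)^{2} - \frac{188831}{200871}} = \frac{1}{98596 - \frac{188831}{200871}} = \frac{1}{\frac{19804888285}{200871}} = \frac{200871}{19804888285}$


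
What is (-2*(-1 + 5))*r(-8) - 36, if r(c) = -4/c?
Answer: -40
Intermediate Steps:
(-2*(-1 + 5))*r(-8) - 36 = (-2*(-1 + 5))*(-4/(-8)) - 36 = (-2*4)*(-4*(-⅛)) - 36 = -8*½ - 36 = -4 - 36 = -40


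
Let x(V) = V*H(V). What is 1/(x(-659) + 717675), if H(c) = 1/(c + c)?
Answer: 2/1435351 ≈ 1.3934e-6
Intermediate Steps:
H(c) = 1/(2*c)
x(V) = ½ (x(V) = V*(1/(2*V)) = ½)
1/(x(-659) + 717675) = 1/(½ + 717675) = 1/(1435351/2) = 2/1435351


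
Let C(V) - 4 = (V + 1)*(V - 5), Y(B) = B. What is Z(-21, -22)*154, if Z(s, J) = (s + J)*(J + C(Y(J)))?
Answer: -3635478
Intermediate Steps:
C(V) = 4 + (1 + V)*(-5 + V) (C(V) = 4 + (V + 1)*(V - 5) = 4 + (1 + V)*(-5 + V))
Z(s, J) = (J + s)*(-1 + J**2 - 3*J) (Z(s, J) = (s + J)*(J + (-1 + J**2 - 4*J)) = (J + s)*(-1 + J**2 - 3*J))
Z(-21, -22)*154 = ((-22)**3 - 1*(-22) - 1*(-21) - 3*(-22)**2 - 21*(-22)**2 - 3*(-22)*(-21))*154 = (-10648 + 22 + 21 - 3*484 - 21*484 - 1386)*154 = (-10648 + 22 + 21 - 1452 - 10164 - 1386)*154 = -23607*154 = -3635478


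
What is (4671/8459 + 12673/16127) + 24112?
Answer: 3289500410940/136418293 ≈ 24113.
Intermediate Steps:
(4671/8459 + 12673/16127) + 24112 = 182530124/136418293 + 24112 = 3289500410940/136418293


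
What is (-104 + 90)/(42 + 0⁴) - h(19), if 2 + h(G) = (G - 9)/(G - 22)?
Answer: 5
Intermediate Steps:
h(G) = -2 + (-9 + G)/(-22 + G) (h(G) = -2 + (G - 9)/(G - 22) = -2 + (-9 + G)/(-22 + G))
(-104 + 90)/(42 + 0⁴) - h(19) = (-104 + 90)/(42 + 0⁴) - (35 - 1*19)/(-22 + 19) = -14/(42 + 0) - (35 - 19)/(-3) = -14/42 - (-1)*16/3 = -14*1/42 - 1*(-16/3) = -⅓ + 16/3 = 5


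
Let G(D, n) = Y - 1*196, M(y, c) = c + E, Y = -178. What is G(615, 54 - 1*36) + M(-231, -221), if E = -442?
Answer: -1037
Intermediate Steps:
M(y, c) = -442 + c (M(y, c) = c - 442 = -442 + c)
G(D, n) = -374 (G(D, n) = -178 - 1*196 = -178 - 196 = -374)
G(615, 54 - 1*36) + M(-231, -221) = -374 + (-442 - 221) = -374 - 663 = -1037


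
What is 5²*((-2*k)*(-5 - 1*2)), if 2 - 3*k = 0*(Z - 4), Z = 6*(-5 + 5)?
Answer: 700/3 ≈ 233.33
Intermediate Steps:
Z = 0 (Z = 6*0 = 0)
k = ⅔ (k = ⅔ - 0*(0 - 4) = ⅔ - 0*(-4) = ⅔ - ⅓*0 = ⅔ + 0 = ⅔ ≈ 0.66667)
5²*((-2*k)*(-5 - 1*2)) = 5²*((-2*⅔)*(-5 - 1*2)) = 25*(-4*(-5 - 2)/3) = 25*(-4/3*(-7)) = 25*(28/3) = 700/3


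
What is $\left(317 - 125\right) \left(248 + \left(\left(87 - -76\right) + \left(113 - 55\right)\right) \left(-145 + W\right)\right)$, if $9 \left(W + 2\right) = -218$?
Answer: $- \frac{21653056}{3} \approx -7.2177 \cdot 10^{6}$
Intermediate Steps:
$W = - \frac{236}{9}$ ($W = -2 + \frac{1}{9} \left(-218\right) = -2 - \frac{218}{9} = - \frac{236}{9} \approx -26.222$)
$\left(317 - 125\right) \left(248 + \left(\left(87 - -76\right) + \left(113 - 55\right)\right) \left(-145 + W\right)\right) = \left(317 - 125\right) \left(248 + \left(\left(87 - -76\right) + \left(113 - 55\right)\right) \left(-145 - \frac{236}{9}\right)\right) = 192 \left(248 + \left(\left(87 + 76\right) + 58\right) \left(- \frac{1541}{9}\right)\right) = 192 \left(248 + \left(163 + 58\right) \left(- \frac{1541}{9}\right)\right) = 192 \left(248 + 221 \left(- \frac{1541}{9}\right)\right) = 192 \left(248 - \frac{340561}{9}\right) = 192 \left(- \frac{338329}{9}\right) = - \frac{21653056}{3}$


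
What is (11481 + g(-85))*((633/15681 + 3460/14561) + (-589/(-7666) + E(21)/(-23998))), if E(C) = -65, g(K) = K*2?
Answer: 1088923425761857161/269267676127073 ≈ 4044.0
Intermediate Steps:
g(K) = 2*K
(11481 + g(-85))*((633/15681 + 3460/14561) + (-589/(-7666) + E(21)/(-23998))) = (11481 + 2*(-85))*((633/15681 + 3460/14561) + (-589/(-7666) - 65/(-23998))) = (11481 - 170)*((633*(1/15681) + 3460*(1/14561)) + (-589*(-1/7666) - 65*(-1/23998))) = 11311*((211/5227 + 3460/14561) + (589/7666 + 5/1846)) = 11311*(21157791/76110347 + 281406/3537859) = 11311*(96271189617351/269267676127073) = 1088923425761857161/269267676127073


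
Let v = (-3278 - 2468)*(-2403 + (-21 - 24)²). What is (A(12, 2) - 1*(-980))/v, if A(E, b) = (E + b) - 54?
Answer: 235/542997 ≈ 0.00043278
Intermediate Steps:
A(E, b) = -54 + E + b
v = 2171988 (v = -5746*(-2403 + (-45)²) = -5746*(-2403 + 2025) = -5746*(-378) = 2171988)
(A(12, 2) - 1*(-980))/v = ((-54 + 12 + 2) - 1*(-980))/2171988 = (-40 + 980)*(1/2171988) = 940*(1/2171988) = 235/542997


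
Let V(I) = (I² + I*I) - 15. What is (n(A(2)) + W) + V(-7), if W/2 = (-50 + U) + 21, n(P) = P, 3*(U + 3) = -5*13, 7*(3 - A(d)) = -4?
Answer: -436/21 ≈ -20.762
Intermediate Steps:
A(d) = 25/7 (A(d) = 3 - ⅐*(-4) = 3 + 4/7 = 25/7)
U = -74/3 (U = -3 + (-5*13)/3 = -3 + (⅓)*(-65) = -3 - 65/3 = -74/3 ≈ -24.667)
V(I) = -15 + 2*I² (V(I) = (I² + I²) - 15 = 2*I² - 15 = -15 + 2*I²)
W = -322/3 (W = 2*((-50 - 74/3) + 21) = 2*(-224/3 + 21) = 2*(-161/3) = -322/3 ≈ -107.33)
(n(A(2)) + W) + V(-7) = (25/7 - 322/3) + (-15 + 2*(-7)²) = -2179/21 + (-15 + 2*49) = -2179/21 + (-15 + 98) = -2179/21 + 83 = -436/21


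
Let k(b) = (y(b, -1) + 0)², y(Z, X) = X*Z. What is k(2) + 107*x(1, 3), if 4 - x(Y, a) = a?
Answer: 111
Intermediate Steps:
x(Y, a) = 4 - a
k(b) = b² (k(b) = (-b + 0)² = (-b)² = b²)
k(2) + 107*x(1, 3) = 2² + 107*(4 - 1*3) = 4 + 107*(4 - 3) = 4 + 107*1 = 4 + 107 = 111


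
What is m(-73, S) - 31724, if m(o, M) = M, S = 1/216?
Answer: -6852383/216 ≈ -31724.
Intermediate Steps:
S = 1/216 ≈ 0.0046296
m(-73, S) - 31724 = 1/216 - 31724 = -6852383/216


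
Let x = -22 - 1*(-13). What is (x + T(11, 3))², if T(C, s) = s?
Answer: 36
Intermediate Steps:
x = -9 (x = -22 + 13 = -9)
(x + T(11, 3))² = (-9 + 3)² = (-6)² = 36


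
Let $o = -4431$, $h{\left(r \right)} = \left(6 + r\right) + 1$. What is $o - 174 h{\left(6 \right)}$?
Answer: $-6693$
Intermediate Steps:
$h{\left(r \right)} = 7 + r$
$o - 174 h{\left(6 \right)} = -4431 - 174 \left(7 + 6\right) = -4431 - 2262 = -6693$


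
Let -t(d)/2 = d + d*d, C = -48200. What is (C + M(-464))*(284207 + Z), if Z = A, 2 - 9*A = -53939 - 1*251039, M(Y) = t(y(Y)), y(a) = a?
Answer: -152005511928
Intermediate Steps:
t(d) = -2*d - 2*d² (t(d) = -2*(d + d*d) = -2*(d + d²) = -2*d - 2*d²)
M(Y) = -2*Y*(1 + Y)
A = 101660/3 (A = 2/9 - (-53939 - 1*251039)/9 = 2/9 - (-53939 - 251039)/9 = 2/9 - ⅑*(-304978) = 2/9 + 304978/9 = 101660/3 ≈ 33887.)
Z = 101660/3 ≈ 33887.
(C + M(-464))*(284207 + Z) = (-48200 - 2*(-464)*(1 - 464))*(284207 + 101660/3) = (-48200 - 2*(-464)*(-463))*(954281/3) = (-48200 - 429664)*(954281/3) = -477864*954281/3 = -152005511928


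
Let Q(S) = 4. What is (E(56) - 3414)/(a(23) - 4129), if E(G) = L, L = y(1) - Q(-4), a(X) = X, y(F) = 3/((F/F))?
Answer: 3415/4106 ≈ 0.83171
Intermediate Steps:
y(F) = 3 (y(F) = 3/1 = 3*1 = 3)
L = -1 (L = 3 - 1*4 = 3 - 4 = -1)
E(G) = -1
(E(56) - 3414)/(a(23) - 4129) = (-1 - 3414)/(23 - 4129) = -3415/(-4106) = -3415*(-1/4106) = 3415/4106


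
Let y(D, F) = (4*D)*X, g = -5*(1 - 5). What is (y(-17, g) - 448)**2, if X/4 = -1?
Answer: 30976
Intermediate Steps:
X = -4 (X = 4*(-1) = -4)
g = 20 (g = -5*(-4) = 20)
y(D, F) = -16*D (y(D, F) = (4*D)*(-4) = -16*D)
(y(-17, g) - 448)**2 = (-16*(-17) - 448)**2 = (272 - 448)**2 = (-176)**2 = 30976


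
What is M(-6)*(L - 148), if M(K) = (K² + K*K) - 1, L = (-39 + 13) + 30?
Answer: -10224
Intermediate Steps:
L = 4 (L = -26 + 30 = 4)
M(K) = -1 + 2*K² (M(K) = (K² + K²) - 1 = 2*K² - 1 = -1 + 2*K²)
M(-6)*(L - 148) = (-1 + 2*(-6)²)*(4 - 148) = (-1 + 2*36)*(-144) = (-1 + 72)*(-144) = 71*(-144) = -10224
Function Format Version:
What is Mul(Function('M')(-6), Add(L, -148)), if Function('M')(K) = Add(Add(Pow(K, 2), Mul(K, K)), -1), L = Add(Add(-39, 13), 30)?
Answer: -10224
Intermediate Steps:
L = 4 (L = Add(-26, 30) = 4)
Function('M')(K) = Add(-1, Mul(2, Pow(K, 2))) (Function('M')(K) = Add(Add(Pow(K, 2), Pow(K, 2)), -1) = Add(Mul(2, Pow(K, 2)), -1) = Add(-1, Mul(2, Pow(K, 2))))
Mul(Function('M')(-6), Add(L, -148)) = Mul(Add(-1, Mul(2, Pow(-6, 2))), Add(4, -148)) = Mul(Add(-1, Mul(2, 36)), -144) = Mul(Add(-1, 72), -144) = Mul(71, -144) = -10224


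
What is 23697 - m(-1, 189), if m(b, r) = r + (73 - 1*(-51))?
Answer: 23384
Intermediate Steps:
m(b, r) = 124 + r (m(b, r) = r + (73 + 51) = r + 124 = 124 + r)
23697 - m(-1, 189) = 23697 - (124 + 189) = 23697 - 1*313 = 23697 - 313 = 23384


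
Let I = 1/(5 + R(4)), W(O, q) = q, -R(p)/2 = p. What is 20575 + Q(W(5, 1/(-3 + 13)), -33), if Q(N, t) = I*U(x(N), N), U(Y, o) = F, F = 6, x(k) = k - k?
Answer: 20573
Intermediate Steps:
R(p) = -2*p
x(k) = 0
I = -1/3 (I = 1/(5 - 2*4) = 1/(5 - 8) = 1/(-3) = -1/3 ≈ -0.33333)
U(Y, o) = 6
Q(N, t) = -2 (Q(N, t) = -1/3*6 = -2)
20575 + Q(W(5, 1/(-3 + 13)), -33) = 20575 - 2 = 20573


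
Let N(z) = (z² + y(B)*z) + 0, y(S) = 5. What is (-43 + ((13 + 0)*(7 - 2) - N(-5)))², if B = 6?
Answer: 484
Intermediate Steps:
N(z) = z² + 5*z (N(z) = (z² + 5*z) + 0 = z² + 5*z)
(-43 + ((13 + 0)*(7 - 2) - N(-5)))² = (-43 + ((13 + 0)*(7 - 2) - (-5)*(5 - 5)))² = (-43 + (13*5 - (-5)*0))² = (-43 + (65 - 1*0))² = (-43 + (65 + 0))² = (-43 + 65)² = 22² = 484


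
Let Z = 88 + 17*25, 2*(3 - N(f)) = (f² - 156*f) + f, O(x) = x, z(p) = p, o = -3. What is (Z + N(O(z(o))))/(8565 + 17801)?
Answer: 279/26366 ≈ 0.010582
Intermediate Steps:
N(f) = 3 - f²/2 + 155*f/2 (N(f) = 3 - ((f² - 156*f) + f)/2 = 3 - (f² - 155*f)/2 = 3 + (-f²/2 + 155*f/2) = 3 - f²/2 + 155*f/2)
Z = 513 (Z = 88 + 425 = 513)
(Z + N(O(z(o))))/(8565 + 17801) = (513 + (3 - ½*(-3)² + (155/2)*(-3)))/(8565 + 17801) = (513 + (3 - ½*9 - 465/2))/26366 = (513 + (3 - 9/2 - 465/2))*(1/26366) = (513 - 234)*(1/26366) = 279*(1/26366) = 279/26366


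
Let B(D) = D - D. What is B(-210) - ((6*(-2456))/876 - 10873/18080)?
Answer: 22995969/1319840 ≈ 17.423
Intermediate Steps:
B(D) = 0
B(-210) - ((6*(-2456))/876 - 10873/18080) = 0 - ((6*(-2456))/876 - 10873/18080) = 0 - (-14736*1/876 - 10873*1/18080) = 0 - (-1228/73 - 10873/18080) = 0 - 1*(-22995969/1319840) = 0 + 22995969/1319840 = 22995969/1319840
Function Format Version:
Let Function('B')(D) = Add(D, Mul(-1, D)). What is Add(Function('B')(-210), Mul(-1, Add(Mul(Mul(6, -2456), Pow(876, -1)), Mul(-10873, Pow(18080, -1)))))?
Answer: Rational(22995969, 1319840) ≈ 17.423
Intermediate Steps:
Function('B')(D) = 0
Add(Function('B')(-210), Mul(-1, Add(Mul(Mul(6, -2456), Pow(876, -1)), Mul(-10873, Pow(18080, -1))))) = Add(0, Mul(-1, Add(Mul(Mul(6, -2456), Pow(876, -1)), Mul(-10873, Pow(18080, -1))))) = Add(0, Mul(-1, Add(Mul(-14736, Rational(1, 876)), Mul(-10873, Rational(1, 18080))))) = Add(0, Mul(-1, Add(Rational(-1228, 73), Rational(-10873, 18080)))) = Add(0, Mul(-1, Rational(-22995969, 1319840))) = Add(0, Rational(22995969, 1319840)) = Rational(22995969, 1319840)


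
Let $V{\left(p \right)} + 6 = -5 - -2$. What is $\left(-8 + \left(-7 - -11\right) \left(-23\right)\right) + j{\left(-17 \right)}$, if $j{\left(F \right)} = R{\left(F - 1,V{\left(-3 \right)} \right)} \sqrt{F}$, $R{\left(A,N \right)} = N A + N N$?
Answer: $-100 + 243 i \sqrt{17} \approx -100.0 + 1001.9 i$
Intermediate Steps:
$V{\left(p \right)} = -9$ ($V{\left(p \right)} = -6 - 3 = -9$)
$R{\left(A,N \right)} = N^{2} + A N$ ($R{\left(A,N \right)} = A N + N^{2} = N^{2} + A N$)
$j{\left(F \right)} = \sqrt{F} \left(90 - 9 F\right)$ ($j{\left(F \right)} = - 9 \left(\left(F - 1\right) - 9\right) \sqrt{F} = - 9 \left(\left(-1 + F\right) - 9\right) \sqrt{F} = - 9 \left(-10 + F\right) \sqrt{F} = \left(90 - 9 F\right) \sqrt{F} = \sqrt{F} \left(90 - 9 F\right)$)
$\left(-8 + \left(-7 - -11\right) \left(-23\right)\right) + j{\left(-17 \right)} = \left(-8 + \left(-7 - -11\right) \left(-23\right)\right) + 9 \sqrt{-17} \left(10 - -17\right) = \left(-8 + \left(-7 + 11\right) \left(-23\right)\right) + 9 i \sqrt{17} \left(10 + 17\right) = \left(-8 + 4 \left(-23\right)\right) + 9 i \sqrt{17} \cdot 27 = \left(-8 - 92\right) + 243 i \sqrt{17} = -100 + 243 i \sqrt{17}$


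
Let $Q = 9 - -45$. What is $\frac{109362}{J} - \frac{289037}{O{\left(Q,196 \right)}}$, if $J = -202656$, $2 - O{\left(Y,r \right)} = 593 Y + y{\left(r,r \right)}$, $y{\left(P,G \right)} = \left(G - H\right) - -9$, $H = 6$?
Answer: $\frac{9175257999}{1088228944} \approx 8.4314$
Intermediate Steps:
$Q = 54$ ($Q = 9 + 45 = 54$)
$y{\left(P,G \right)} = 3 + G$ ($y{\left(P,G \right)} = \left(G - 6\right) - -9 = \left(G - 6\right) + 9 = \left(-6 + G\right) + 9 = 3 + G$)
$O{\left(Y,r \right)} = -1 - r - 593 Y$ ($O{\left(Y,r \right)} = 2 - \left(593 Y + \left(3 + r\right)\right) = 2 - \left(3 + r + 593 Y\right) = -1 - r - 593 Y$)
$\frac{109362}{J} - \frac{289037}{O{\left(Q,196 \right)}} = \frac{109362}{-202656} - \frac{289037}{-1 - 196 - 32022} = 109362 \left(- \frac{1}{202656}\right) - \frac{289037}{-1 - 196 - 32022} = - \frac{18227}{33776} - \frac{289037}{-32219} = - \frac{18227}{33776} - - \frac{289037}{32219} = - \frac{18227}{33776} + \frac{289037}{32219} = \frac{9175257999}{1088228944}$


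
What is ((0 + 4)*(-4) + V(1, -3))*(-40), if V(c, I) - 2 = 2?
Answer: 480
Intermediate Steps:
V(c, I) = 4 (V(c, I) = 2 + 2 = 4)
((0 + 4)*(-4) + V(1, -3))*(-40) = ((0 + 4)*(-4) + 4)*(-40) = (4*(-4) + 4)*(-40) = (-16 + 4)*(-40) = -12*(-40) = 480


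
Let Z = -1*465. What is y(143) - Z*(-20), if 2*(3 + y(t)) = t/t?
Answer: -18605/2 ≈ -9302.5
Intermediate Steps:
Z = -465
y(t) = -5/2 (y(t) = -3 + (t/t)/2 = -3 + (½)*1 = -3 + ½ = -5/2)
y(143) - Z*(-20) = -5/2 - (-465)*(-20) = -5/2 - 1*9300 = -5/2 - 9300 = -18605/2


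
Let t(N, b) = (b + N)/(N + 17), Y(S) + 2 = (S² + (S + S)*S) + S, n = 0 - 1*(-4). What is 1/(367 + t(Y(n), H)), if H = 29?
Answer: 67/24668 ≈ 0.0027161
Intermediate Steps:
n = 4 (n = 0 + 4 = 4)
Y(S) = -2 + S + 3*S² (Y(S) = -2 + ((S² + (S + S)*S) + S) = -2 + ((S² + (2*S)*S) + S) = -2 + ((S² + 2*S²) + S) = -2 + (3*S² + S) = -2 + (S + 3*S²) = -2 + S + 3*S²)
t(N, b) = (N + b)/(17 + N)
1/(367 + t(Y(n), H)) = 1/(367 + ((-2 + 4 + 3*4²) + 29)/(17 + (-2 + 4 + 3*4²))) = 1/(367 + ((-2 + 4 + 3*16) + 29)/(17 + (-2 + 4 + 3*16))) = 1/(367 + ((-2 + 4 + 48) + 29)/(17 + (-2 + 4 + 48))) = 1/(367 + (50 + 29)/(17 + 50)) = 1/(367 + 79/67) = 1/(24668/67) = 67/24668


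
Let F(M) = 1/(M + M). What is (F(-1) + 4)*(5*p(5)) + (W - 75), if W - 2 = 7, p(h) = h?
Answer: 43/2 ≈ 21.500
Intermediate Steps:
F(M) = 1/(2*M)
W = 9 (W = 2 + 7 = 9)
(F(-1) + 4)*(5*p(5)) + (W - 75) = ((½)/(-1) + 4)*(5*5) + (9 - 75) = ((½)*(-1) + 4)*25 - 66 = (-½ + 4)*25 - 66 = (7/2)*25 - 66 = 175/2 - 66 = 43/2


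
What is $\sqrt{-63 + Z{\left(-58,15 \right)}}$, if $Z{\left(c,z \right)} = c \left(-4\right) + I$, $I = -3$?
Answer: $\sqrt{166} \approx 12.884$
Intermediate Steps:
$Z{\left(c,z \right)} = -3 - 4 c$ ($Z{\left(c,z \right)} = c \left(-4\right) - 3 = - 4 c - 3 = -3 - 4 c$)
$\sqrt{-63 + Z{\left(-58,15 \right)}} = \sqrt{-63 - -229} = \sqrt{-63 + \left(-3 + 232\right)} = \sqrt{-63 + 229} = \sqrt{166}$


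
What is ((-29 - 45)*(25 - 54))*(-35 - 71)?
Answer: -227476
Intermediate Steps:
((-29 - 45)*(25 - 54))*(-35 - 71) = -74*(-29)*(-106) = 2146*(-106) = -227476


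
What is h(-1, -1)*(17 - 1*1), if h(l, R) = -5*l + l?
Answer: 64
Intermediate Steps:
h(l, R) = -4*l
h(-1, -1)*(17 - 1*1) = (-4*(-1))*(17 - 1*1) = 4*(17 - 1) = 4*16 = 64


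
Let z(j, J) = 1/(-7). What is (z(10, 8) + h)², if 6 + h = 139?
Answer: 864900/49 ≈ 17651.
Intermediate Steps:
z(j, J) = -⅐
h = 133 (h = -6 + 139 = 133)
(z(10, 8) + h)² = (-⅐ + 133)² = (930/7)² = 864900/49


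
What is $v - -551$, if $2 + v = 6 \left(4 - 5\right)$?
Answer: $543$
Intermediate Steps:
$v = -8$ ($v = -2 + 6 \left(4 - 5\right) = -2 + 6 \left(-1\right) = -2 - 6 = -8$)
$v - -551 = -8 - -551 = -8 + 551 = 543$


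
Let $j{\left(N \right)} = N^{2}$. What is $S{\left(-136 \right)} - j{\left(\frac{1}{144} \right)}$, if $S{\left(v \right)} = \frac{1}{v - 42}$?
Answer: $- \frac{10457}{1845504} \approx -0.0056662$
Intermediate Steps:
$S{\left(v \right)} = \frac{1}{-42 + v}$
$S{\left(-136 \right)} - j{\left(\frac{1}{144} \right)} = \frac{1}{-42 - 136} - \left(\frac{1}{144}\right)^{2} = \frac{1}{-178} - \left(\frac{1}{144}\right)^{2} = - \frac{1}{178} - \frac{1}{20736} = - \frac{10457}{1845504}$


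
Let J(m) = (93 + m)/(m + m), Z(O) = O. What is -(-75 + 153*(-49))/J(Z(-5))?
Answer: -9465/11 ≈ -860.45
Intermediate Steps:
J(m) = (93 + m)/(2*m) (J(m) = (93 + m)/((2*m)) = (93 + m)*(1/(2*m)) = (93 + m)/(2*m))
-(-75 + 153*(-49))/J(Z(-5)) = -(-75 + 153*(-49))/((1/2)*(93 - 5)/(-5)) = -(-75 - 7497)/((1/2)*(-1/5)*88) = -(-7572)/(-44/5) = -(-7572)*(-5)/44 = -1*9465/11 = -9465/11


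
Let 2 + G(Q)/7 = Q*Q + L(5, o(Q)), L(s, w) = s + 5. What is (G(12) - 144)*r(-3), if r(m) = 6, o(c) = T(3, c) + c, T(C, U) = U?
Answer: 5520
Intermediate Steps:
o(c) = 2*c (o(c) = c + c = 2*c)
L(s, w) = 5 + s
G(Q) = 56 + 7*Q² (G(Q) = -14 + 7*(Q*Q + (5 + 5)) = -14 + 7*(Q² + 10) = -14 + 7*(10 + Q²) = -14 + (70 + 7*Q²) = 56 + 7*Q²)
(G(12) - 144)*r(-3) = ((56 + 7*12²) - 144)*6 = ((56 + 7*144) - 144)*6 = ((56 + 1008) - 144)*6 = (1064 - 144)*6 = 920*6 = 5520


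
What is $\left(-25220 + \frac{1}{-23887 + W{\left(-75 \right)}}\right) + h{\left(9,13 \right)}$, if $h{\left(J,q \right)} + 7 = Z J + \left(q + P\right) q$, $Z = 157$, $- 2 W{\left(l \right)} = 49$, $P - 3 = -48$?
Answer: $- \frac{1158751292}{47823} \approx -24230.0$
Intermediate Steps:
$P = -45$ ($P = 3 - 48 = -45$)
$W{\left(l \right)} = - \frac{49}{2}$ ($W{\left(l \right)} = \left(- \frac{1}{2}\right) 49 = - \frac{49}{2}$)
$h{\left(J,q \right)} = -7 + 157 J + q \left(-45 + q\right)$ ($h{\left(J,q \right)} = -7 + \left(157 J + \left(q - 45\right) q\right) = -7 + \left(157 J + \left(-45 + q\right) q\right) = -7 + \left(157 J + q \left(-45 + q\right)\right) = -7 + 157 J + q \left(-45 + q\right)$)
$\left(-25220 + \frac{1}{-23887 + W{\left(-75 \right)}}\right) + h{\left(9,13 \right)} = \left(-25220 + \frac{1}{-23887 - \frac{49}{2}}\right) + \left(-7 + 13^{2} - 585 + 157 \cdot 9\right) = \left(-25220 + \frac{1}{- \frac{47823}{2}}\right) + \left(-7 + 169 - 585 + 1413\right) = \left(-25220 - \frac{2}{47823}\right) + 990 = - \frac{1206096062}{47823} + 990 = - \frac{1158751292}{47823}$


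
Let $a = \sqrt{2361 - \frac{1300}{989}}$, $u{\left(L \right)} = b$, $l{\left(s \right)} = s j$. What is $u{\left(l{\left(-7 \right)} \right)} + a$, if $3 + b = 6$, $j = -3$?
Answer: $3 + \frac{\sqrt{2308057981}}{989} \approx 51.577$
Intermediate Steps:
$b = 3$ ($b = -3 + 6 = 3$)
$l{\left(s \right)} = - 3 s$ ($l{\left(s \right)} = s \left(-3\right) = - 3 s$)
$u{\left(L \right)} = 3$
$a = \frac{\sqrt{2308057981}}{989}$ ($a = \sqrt{2361 - \frac{1300}{989}} = \sqrt{\frac{2333729}{989}} = \frac{\sqrt{2308057981}}{989} \approx 48.577$)
$u{\left(l{\left(-7 \right)} \right)} + a = 3 + \frac{\sqrt{2308057981}}{989}$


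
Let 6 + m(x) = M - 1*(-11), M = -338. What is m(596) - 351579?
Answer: -351912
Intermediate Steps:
m(x) = -333 (m(x) = -6 + (-338 - 1*(-11)) = -6 + (-338 + 11) = -6 - 327 = -333)
m(596) - 351579 = -333 - 351579 = -351912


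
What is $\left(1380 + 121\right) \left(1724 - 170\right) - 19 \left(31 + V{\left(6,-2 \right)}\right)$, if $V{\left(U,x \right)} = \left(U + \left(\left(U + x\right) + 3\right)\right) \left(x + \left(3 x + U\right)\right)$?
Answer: $2332459$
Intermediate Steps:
$V{\left(U,x \right)} = \left(U + 4 x\right) \left(3 + x + 2 U\right)$ ($V{\left(U,x \right)} = \left(U + \left(3 + U + x\right)\right) \left(x + \left(U + 3 x\right)\right) = \left(3 + x + 2 U\right) \left(U + 4 x\right) = \left(U + 4 x\right) \left(3 + x + 2 U\right)$)
$\left(1380 + 121\right) \left(1724 - 170\right) - 19 \left(31 + V{\left(6,-2 \right)}\right) = \left(1380 + 121\right) \left(1724 - 170\right) - 19 \left(31 + \left(2 \cdot 6^{2} + 3 \cdot 6 + 4 \left(-2\right)^{2} + 12 \left(-2\right) + 9 \cdot 6 \left(-2\right)\right)\right) = 1501 \cdot 1554 - 19 \left(31 + \left(2 \cdot 36 + 18 + 4 \cdot 4 - 24 - 108\right)\right) = 2332554 - 19 \left(31 + \left(72 + 18 + 16 - 24 - 108\right)\right) = 2332554 - 19 \left(31 - 26\right) = 2332554 - 95 = 2332459$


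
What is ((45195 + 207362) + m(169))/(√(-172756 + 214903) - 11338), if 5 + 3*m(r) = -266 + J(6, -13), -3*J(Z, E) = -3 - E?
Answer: -25762090220/1156572873 - 2272190*√4683/385524291 ≈ -22.678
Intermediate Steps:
J(Z, E) = 1 + E/3 (J(Z, E) = -(-3 - E)/3 = 1 + E/3)
m(r) = -823/9 (m(r) = -5/3 + (-266 + (1 + (⅓)*(-13)))/3 = -5/3 + (-266 + (1 - 13/3))/3 = -5/3 + (-266 - 10/3)/3 = -5/3 + (⅓)*(-808/3) = -5/3 - 808/9 = -823/9)
((45195 + 207362) + m(169))/(√(-172756 + 214903) - 11338) = ((45195 + 207362) - 823/9)/(√(-172756 + 214903) - 11338) = (252557 - 823/9)/(√42147 - 11338) = 2272190/(9*(3*√4683 - 11338)) = 2272190/(9*(-11338 + 3*√4683))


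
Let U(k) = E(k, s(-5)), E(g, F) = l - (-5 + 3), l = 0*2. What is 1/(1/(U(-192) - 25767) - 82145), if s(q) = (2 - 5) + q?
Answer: -25765/2116465926 ≈ -1.2174e-5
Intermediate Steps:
l = 0
s(q) = -3 + q
E(g, F) = 2 (E(g, F) = 0 - (-5 + 3) = 0 - 1*(-2) = 0 + 2 = 2)
U(k) = 2
1/(1/(U(-192) - 25767) - 82145) = 1/(1/(2 - 25767) - 82145) = 1/(1/(-25765) - 82145) = 1/(-1/25765 - 82145) = 1/(-2116465926/25765) = -25765/2116465926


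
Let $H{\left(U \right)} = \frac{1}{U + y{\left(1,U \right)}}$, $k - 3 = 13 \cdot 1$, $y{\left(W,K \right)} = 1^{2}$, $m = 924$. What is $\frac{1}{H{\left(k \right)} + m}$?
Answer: $\frac{17}{15709} \approx 0.0010822$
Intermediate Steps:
$y{\left(W,K \right)} = 1$
$k = 16$ ($k = 3 + 13 \cdot 1 = 3 + 13 = 16$)
$H{\left(U \right)} = \frac{1}{1 + U}$ ($H{\left(U \right)} = \frac{1}{U + 1} = \frac{1}{1 + U}$)
$\frac{1}{H{\left(k \right)} + m} = \frac{1}{\frac{1}{1 + 16} + 924} = \frac{1}{\frac{1}{17} + 924} = \frac{1}{\frac{15709}{17}} = \frac{17}{15709}$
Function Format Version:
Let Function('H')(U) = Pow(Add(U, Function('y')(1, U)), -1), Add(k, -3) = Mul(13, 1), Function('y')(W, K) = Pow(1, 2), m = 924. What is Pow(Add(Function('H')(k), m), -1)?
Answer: Rational(17, 15709) ≈ 0.0010822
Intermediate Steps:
Function('y')(W, K) = 1
k = 16 (k = Add(3, Mul(13, 1)) = Add(3, 13) = 16)
Function('H')(U) = Pow(Add(1, U), -1) (Function('H')(U) = Pow(Add(U, 1), -1) = Pow(Add(1, U), -1))
Pow(Add(Function('H')(k), m), -1) = Pow(Add(Pow(Add(1, 16), -1), 924), -1) = Pow(Add(Pow(17, -1), 924), -1) = Pow(Add(Rational(1, 17), 924), -1) = Pow(Rational(15709, 17), -1) = Rational(17, 15709)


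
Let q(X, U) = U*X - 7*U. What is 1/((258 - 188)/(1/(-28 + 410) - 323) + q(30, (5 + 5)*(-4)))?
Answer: -24677/22708188 ≈ -0.0010867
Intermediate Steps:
q(X, U) = -7*U + U*X
1/((258 - 188)/(1/(-28 + 410) - 323) + q(30, (5 + 5)*(-4))) = 1/((258 - 188)/(1/(-28 + 410) - 323) + ((5 + 5)*(-4))*(-7 + 30)) = 1/(70/(1/382 - 323) + (10*(-4))*23) = 1/(70/(1/382 - 323) - 40*23) = 1/(70/(-123385/382) - 920) = 1/(70*(-382/123385) - 920) = 1/(-5348/24677 - 920) = 1/(-22708188/24677) = -24677/22708188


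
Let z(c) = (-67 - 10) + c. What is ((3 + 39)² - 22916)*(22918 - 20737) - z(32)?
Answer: -46132467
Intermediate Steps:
z(c) = -77 + c
((3 + 39)² - 22916)*(22918 - 20737) - z(32) = ((3 + 39)² - 22916)*(22918 - 20737) - (-77 + 32) = (42² - 22916)*2181 - 1*(-45) = (1764 - 22916)*2181 + 45 = -21152*2181 + 45 = -46132512 + 45 = -46132467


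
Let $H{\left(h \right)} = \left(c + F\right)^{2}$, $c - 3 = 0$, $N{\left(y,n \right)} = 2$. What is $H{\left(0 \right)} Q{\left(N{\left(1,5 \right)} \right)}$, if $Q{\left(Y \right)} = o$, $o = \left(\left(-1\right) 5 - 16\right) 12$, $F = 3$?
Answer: $-9072$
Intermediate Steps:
$c = 3$ ($c = 3 + 0 = 3$)
$H{\left(h \right)} = 36$ ($H{\left(h \right)} = \left(3 + 3\right)^{2} = 6^{2} = 36$)
$o = -252$ ($o = \left(-5 - 16\right) 12 = \left(-21\right) 12 = -252$)
$Q{\left(Y \right)} = -252$
$H{\left(0 \right)} Q{\left(N{\left(1,5 \right)} \right)} = 36 \left(-252\right) = -9072$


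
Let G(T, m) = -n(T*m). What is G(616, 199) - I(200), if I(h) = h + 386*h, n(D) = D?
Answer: -199984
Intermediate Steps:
G(T, m) = -T*m
I(h) = 387*h
G(616, 199) - I(200) = -1*616*199 - 387*200 = -122584 - 1*77400 = -122584 - 77400 = -199984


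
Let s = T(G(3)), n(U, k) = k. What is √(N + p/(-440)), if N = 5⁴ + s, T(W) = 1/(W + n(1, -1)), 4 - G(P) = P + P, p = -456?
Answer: √17034765/165 ≈ 25.014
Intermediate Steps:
G(P) = 4 - 2*P (G(P) = 4 - (P + P) = 4 - 2*P)
T(W) = 1/(-1 + W) (T(W) = 1/(W - 1) = 1/(-1 + W))
s = -⅓ (s = 1/(-1 + (4 - 2*3)) = 1/(-1 + (4 - 6)) = 1/(-1 - 2) = 1/(-3) = -⅓ ≈ -0.33333)
N = 1874/3 (N = 5⁴ - ⅓ = 625 - ⅓ = 1874/3 ≈ 624.67)
√(N + p/(-440)) = √(1874/3 - 456/(-440)) = √(1874/3 - 456*(-1/440)) = √(1874/3 + 57/55) = √(103241/165) = √17034765/165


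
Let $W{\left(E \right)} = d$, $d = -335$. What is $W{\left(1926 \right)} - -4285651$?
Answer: $4285316$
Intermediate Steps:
$W{\left(E \right)} = -335$
$W{\left(1926 \right)} - -4285651 = -335 - -4285651 = -335 + 4285651 = 4285316$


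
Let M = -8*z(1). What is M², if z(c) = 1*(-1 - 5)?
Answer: 2304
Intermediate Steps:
z(c) = -6 (z(c) = 1*(-6) = -6)
M = 48 (M = -8*(-6) = 48)
M² = 48² = 2304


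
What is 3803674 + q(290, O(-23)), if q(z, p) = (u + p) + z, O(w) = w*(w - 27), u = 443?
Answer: 3805557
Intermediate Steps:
O(w) = w*(-27 + w)
q(z, p) = 443 + p + z (q(z, p) = (443 + p) + z = 443 + p + z)
3803674 + q(290, O(-23)) = 3803674 + (443 - 23*(-27 - 23) + 290) = 3803674 + (443 - 23*(-50) + 290) = 3803674 + (443 + 1150 + 290) = 3803674 + 1883 = 3805557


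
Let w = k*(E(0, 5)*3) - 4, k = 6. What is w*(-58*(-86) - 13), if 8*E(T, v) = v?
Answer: 144275/4 ≈ 36069.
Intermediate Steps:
E(T, v) = v/8
w = 29/4 (w = 6*(((⅛)*5)*3) - 4 = 6*((5/8)*3) - 4 = 6*(15/8) - 4 = 45/4 - 4 = 29/4 ≈ 7.2500)
w*(-58*(-86) - 13) = 29*(-58*(-86) - 13)/4 = 29*(4988 - 13)/4 = (29/4)*4975 = 144275/4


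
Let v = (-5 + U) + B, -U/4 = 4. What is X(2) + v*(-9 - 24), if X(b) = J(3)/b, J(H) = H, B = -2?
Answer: 1521/2 ≈ 760.50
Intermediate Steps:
U = -16 (U = -4*4 = -16)
v = -23 (v = (-5 - 16) - 2 = -21 - 2 = -23)
X(b) = 3/b
X(2) + v*(-9 - 24) = 3/2 - 23*(-9 - 24) = 3*(½) - 23*(-33) = 3/2 + 759 = 1521/2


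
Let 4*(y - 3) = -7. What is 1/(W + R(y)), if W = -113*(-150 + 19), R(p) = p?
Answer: 4/59217 ≈ 6.7548e-5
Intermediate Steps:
y = 5/4 (y = 3 + (¼)*(-7) = 3 - 7/4 = 5/4 ≈ 1.2500)
W = 14803 (W = -113*(-131) = 14803)
1/(W + R(y)) = 1/(14803 + 5/4) = 1/(59217/4) = 4/59217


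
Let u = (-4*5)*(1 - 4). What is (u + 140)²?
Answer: 40000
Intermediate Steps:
u = 60 (u = -20*(-3) = 60)
(u + 140)² = (60 + 140)² = 200² = 40000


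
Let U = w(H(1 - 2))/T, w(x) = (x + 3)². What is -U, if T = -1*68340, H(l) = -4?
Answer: 1/68340 ≈ 1.4633e-5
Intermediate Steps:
w(x) = (3 + x)²
T = -68340
U = -1/68340 (U = (3 - 4)²/(-68340) = (-1)²*(-1/68340) = 1*(-1/68340) = -1/68340 ≈ -1.4633e-5)
-U = -1*(-1/68340) = 1/68340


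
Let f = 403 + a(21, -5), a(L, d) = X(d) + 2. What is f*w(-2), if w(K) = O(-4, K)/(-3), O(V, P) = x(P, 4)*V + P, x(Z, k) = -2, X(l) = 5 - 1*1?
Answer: -818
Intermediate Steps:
X(l) = 4 (X(l) = 5 - 1 = 4)
O(V, P) = P - 2*V (O(V, P) = -2*V + P = P - 2*V)
w(K) = -8/3 - K/3 (w(K) = (K - 2*(-4))/(-3) = (K + 8)*(-⅓) = (8 + K)*(-⅓) = -8/3 - K/3)
a(L, d) = 6 (a(L, d) = 4 + 2 = 6)
f = 409 (f = 403 + 6 = 409)
f*w(-2) = 409*(-8/3 - ⅓*(-2)) = 409*(-8/3 + ⅔) = 409*(-2) = -818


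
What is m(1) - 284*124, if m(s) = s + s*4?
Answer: -35211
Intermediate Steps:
m(s) = 5*s (m(s) = s + 4*s = 5*s)
m(1) - 284*124 = 5*1 - 284*124 = 5 - 35216 = -35211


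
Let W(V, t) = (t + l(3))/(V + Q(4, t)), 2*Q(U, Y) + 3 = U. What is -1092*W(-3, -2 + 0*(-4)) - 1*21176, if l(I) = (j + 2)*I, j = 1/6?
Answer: -96052/5 ≈ -19210.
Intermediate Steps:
j = ⅙ ≈ 0.16667
Q(U, Y) = -3/2 + U/2
l(I) = 13*I/6 (l(I) = (⅙ + 2)*I = 13*I/6)
W(V, t) = (13/2 + t)/(½ + V) (W(V, t) = (t + (13/6)*3)/(V + (-3/2 + (½)*4)) = (t + 13/2)/(V + (-3/2 + 2)) = (13/2 + t)/(V + ½) = (13/2 + t)/(½ + V))
-1092*W(-3, -2 + 0*(-4)) - 1*21176 = -1092*(13 + 2*(-2 + 0*(-4)))/(1 + 2*(-3)) - 1*21176 = -1092*(13 + 2*(-2 + 0))/(1 - 6) - 21176 = -1092*(13 + 2*(-2))/(-5) - 21176 = -(-1092)*(13 - 4)/5 - 21176 = -(-1092)*9/5 - 21176 = -1092*(-9/5) - 21176 = 9828/5 - 21176 = -96052/5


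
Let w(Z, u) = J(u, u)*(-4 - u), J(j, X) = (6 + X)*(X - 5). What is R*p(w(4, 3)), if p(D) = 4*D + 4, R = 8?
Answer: 4064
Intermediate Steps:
J(j, X) = (-5 + X)*(6 + X) (J(j, X) = (6 + X)*(-5 + X) = (-5 + X)*(6 + X))
w(Z, u) = (-4 - u)*(-30 + u + u²) (w(Z, u) = (-30 + u + u²)*(-4 - u) = (-4 - u)*(-30 + u + u²))
p(D) = 4 + 4*D
R*p(w(4, 3)) = 8*(4 + 4*(-(4 + 3)*(-30 + 3 + 3²))) = 8*(4 + 4*(-1*7*(-30 + 3 + 9))) = 8*(4 + 4*(-1*7*(-18))) = 8*(4 + 4*126) = 8*(4 + 504) = 8*508 = 4064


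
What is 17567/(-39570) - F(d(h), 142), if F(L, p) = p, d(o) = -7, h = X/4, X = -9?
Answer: -5636507/39570 ≈ -142.44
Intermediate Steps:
h = -9/4 ≈ -2.2500
17567/(-39570) - F(d(h), 142) = 17567/(-39570) - 1*142 = 17567*(-1/39570) - 142 = -17567/39570 - 142 = -5636507/39570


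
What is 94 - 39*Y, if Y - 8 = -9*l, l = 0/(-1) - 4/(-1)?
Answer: 1186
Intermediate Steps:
l = 4 (l = 0*(-1) - 4*(-1) = 0 + 4 = 4)
Y = -28 (Y = 8 - 9*4 = 8 - 36 = -28)
94 - 39*Y = 94 - 39*(-28) = 94 + 1092 = 1186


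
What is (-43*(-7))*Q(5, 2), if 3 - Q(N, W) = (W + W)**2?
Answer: -3913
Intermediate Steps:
Q(N, W) = 3 - 4*W**2 (Q(N, W) = 3 - (W + W)**2 = 3 - (2*W)**2 = 3 - 4*W**2)
(-43*(-7))*Q(5, 2) = (-43*(-7))*(3 - 4*2**2) = 301*(3 - 4*4) = 301*(3 - 16) = 301*(-13) = -3913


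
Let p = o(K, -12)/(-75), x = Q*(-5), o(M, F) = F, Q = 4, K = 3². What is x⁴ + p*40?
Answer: 800032/5 ≈ 1.6001e+5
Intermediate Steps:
K = 9
x = -20 (x = 4*(-5) = -20)
p = 4/25 (p = -12/(-75) = -12*(-1/75) = 4/25 ≈ 0.16000)
x⁴ + p*40 = (-20)⁴ + (4/25)*40 = 160000 + 32/5 = 800032/5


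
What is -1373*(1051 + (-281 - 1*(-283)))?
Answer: -1445769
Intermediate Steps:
-1373*(1051 + (-281 - 1*(-283))) = -1373*(1051 + (-281 + 283)) = -1373*(1051 + 2) = -1373*1053 = -1445769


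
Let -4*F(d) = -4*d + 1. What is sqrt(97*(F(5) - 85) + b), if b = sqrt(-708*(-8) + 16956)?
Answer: sqrt(-31137 + 8*sqrt(5655))/2 ≈ 87.372*I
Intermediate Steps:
F(d) = -1/4 + d (F(d) = -(-4*d + 1)/4 = -(1 - 4*d)/4 = -1/4 + d)
b = 2*sqrt(5655) (b = sqrt(5664 + 16956) = sqrt(22620) = 2*sqrt(5655) ≈ 150.40)
sqrt(97*(F(5) - 85) + b) = sqrt(97*((-1/4 + 5) - 85) + 2*sqrt(5655)) = sqrt(97*(19/4 - 85) + 2*sqrt(5655)) = sqrt(97*(-321/4) + 2*sqrt(5655)) = sqrt(-31137/4 + 2*sqrt(5655))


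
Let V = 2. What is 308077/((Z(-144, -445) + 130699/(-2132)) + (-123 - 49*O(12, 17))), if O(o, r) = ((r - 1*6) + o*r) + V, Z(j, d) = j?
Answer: -656820164/23369499 ≈ -28.106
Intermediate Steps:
O(o, r) = -4 + r + o*r (O(o, r) = ((r - 1*6) + o*r) + 2 = ((r - 6) + o*r) + 2 = ((-6 + r) + o*r) + 2 = (-6 + r + o*r) + 2 = -4 + r + o*r)
308077/((Z(-144, -445) + 130699/(-2132)) + (-123 - 49*O(12, 17))) = 308077/((-144 + 130699/(-2132)) + (-123 - 49*(-4 + 17 + 12*17))) = 308077/((-144 + 130699*(-1/2132)) + (-123 - 49*(-4 + 17 + 204))) = 308077/((-144 - 130699/2132) + (-123 - 49*217)) = 308077/(-437707/2132 + (-123 - 10633)) = 308077/(-437707/2132 - 10756) = 308077/(-23369499/2132) = 308077*(-2132/23369499) = -656820164/23369499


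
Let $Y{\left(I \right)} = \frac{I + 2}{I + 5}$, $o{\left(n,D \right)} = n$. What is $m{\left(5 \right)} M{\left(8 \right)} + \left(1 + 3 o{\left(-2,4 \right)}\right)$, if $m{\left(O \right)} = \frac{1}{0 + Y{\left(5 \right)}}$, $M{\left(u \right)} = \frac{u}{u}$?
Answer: $- \frac{25}{7} \approx -3.5714$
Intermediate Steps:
$M{\left(u \right)} = 1$
$Y{\left(I \right)} = \frac{2 + I}{5 + I}$
$m{\left(O \right)} = \frac{10}{7}$ ($m{\left(O \right)} = \frac{1}{0 + \frac{2 + 5}{5 + 5}} = \frac{1}{0 + \frac{1}{10} \cdot 7} = \frac{1}{0 + \frac{7}{10}} = \frac{1}{\frac{7}{10}} = \frac{10}{7}$)
$m{\left(5 \right)} M{\left(8 \right)} + \left(1 + 3 o{\left(-2,4 \right)}\right) = \frac{10}{7} \cdot 1 + \left(1 + 3 \left(-2\right)\right) = \frac{10}{7} + \left(1 - 6\right) = \frac{10}{7} - 5 = - \frac{25}{7}$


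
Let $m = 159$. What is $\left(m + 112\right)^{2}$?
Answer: $73441$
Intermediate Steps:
$\left(m + 112\right)^{2} = \left(159 + 112\right)^{2} = 271^{2} = 73441$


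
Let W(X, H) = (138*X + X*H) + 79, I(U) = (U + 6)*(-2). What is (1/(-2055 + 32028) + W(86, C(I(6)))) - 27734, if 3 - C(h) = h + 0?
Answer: -403586444/29973 ≈ -13465.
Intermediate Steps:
I(U) = -12 - 2*U (I(U) = (6 + U)*(-2) = -12 - 2*U)
C(h) = 3 - h (C(h) = 3 - (h + 0) = 3 - h)
W(X, H) = 79 + 138*X + H*X (W(X, H) = (138*X + H*X) + 79 = 79 + 138*X + H*X)
(1/(-2055 + 32028) + W(86, C(I(6)))) - 27734 = (1/(-2055 + 32028) + (79 + 138*86 + (3 - (-12 - 2*6))*86)) - 27734 = (1/29973 + (79 + 11868 + (3 - (-12 - 12))*86)) - 27734 = (1/29973 + (79 + 11868 + (3 - 1*(-24))*86)) - 27734 = (1/29973 + (79 + 11868 + (3 + 24)*86)) - 27734 = (1/29973 + (79 + 11868 + 27*86)) - 27734 = (1/29973 + (79 + 11868 + 2322)) - 27734 = (1/29973 + 14269) - 27734 = 427684738/29973 - 27734 = -403586444/29973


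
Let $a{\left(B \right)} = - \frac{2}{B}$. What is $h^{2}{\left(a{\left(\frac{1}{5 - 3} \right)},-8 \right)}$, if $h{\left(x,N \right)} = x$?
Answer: $16$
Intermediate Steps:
$h^{2}{\left(a{\left(\frac{1}{5 - 3} \right)},-8 \right)} = \left(- \frac{2}{\frac{1}{5 - 3}}\right)^{2} = \left(- \frac{2}{\frac{1}{2}}\right)^{2} = \left(- 2 \frac{1}{\frac{1}{2}}\right)^{2} = \left(\left(-2\right) 2\right)^{2} = \left(-4\right)^{2} = 16$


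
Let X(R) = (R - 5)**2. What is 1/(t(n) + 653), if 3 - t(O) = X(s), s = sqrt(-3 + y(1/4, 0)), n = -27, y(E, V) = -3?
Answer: 637/406369 - 10*I*sqrt(6)/406369 ≈ 0.0015675 - 6.0277e-5*I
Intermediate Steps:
s = I*sqrt(6) (s = sqrt(-3 - 3) = sqrt(-6) = I*sqrt(6) ≈ 2.4495*I)
X(R) = (-5 + R)**2
t(O) = 3 - (-5 + I*sqrt(6))**2
1/(t(n) + 653) = 1/((-16 + 10*I*sqrt(6)) + 653) = 1/(637 + 10*I*sqrt(6))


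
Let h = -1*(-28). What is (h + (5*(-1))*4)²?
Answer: 64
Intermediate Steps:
h = 28
(h + (5*(-1))*4)² = (28 + (5*(-1))*4)² = (28 - 5*4)² = (28 - 20)² = 8² = 64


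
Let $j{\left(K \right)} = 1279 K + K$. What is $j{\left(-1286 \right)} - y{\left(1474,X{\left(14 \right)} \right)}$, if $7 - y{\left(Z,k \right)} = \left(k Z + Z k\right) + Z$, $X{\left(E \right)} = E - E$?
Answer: $-1644613$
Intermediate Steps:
$X{\left(E \right)} = 0$
$y{\left(Z,k \right)} = 7 - Z - 2 Z k$ ($y{\left(Z,k \right)} = 7 - \left(\left(k Z + Z k\right) + Z\right) = 7 - \left(\left(Z k + Z k\right) + Z\right) = 7 - \left(2 Z k + Z\right) = 7 - \left(Z + 2 Z k\right) = 7 - Z - 2 Z k$)
$j{\left(K \right)} = 1280 K$
$j{\left(-1286 \right)} - y{\left(1474,X{\left(14 \right)} \right)} = 1280 \left(-1286\right) - \left(7 - 1474 - 2948 \cdot 0\right) = -1646080 - \left(7 - 1474 + 0\right) = -1646080 - -1467 = -1646080 + 1467 = -1644613$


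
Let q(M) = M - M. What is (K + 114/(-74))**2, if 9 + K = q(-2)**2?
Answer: 152100/1369 ≈ 111.10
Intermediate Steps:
q(M) = 0
K = -9 (K = -9 + 0**2 = -9 + 0 = -9)
(K + 114/(-74))**2 = (-9 + 114/(-74))**2 = (-9 + 114*(-1/74))**2 = (-9 - 57/37)**2 = (-390/37)**2 = 152100/1369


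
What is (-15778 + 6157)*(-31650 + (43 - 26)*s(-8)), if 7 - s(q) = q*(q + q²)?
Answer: 230086215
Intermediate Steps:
s(q) = 7 - q*(q + q²)
(-15778 + 6157)*(-31650 + (43 - 26)*s(-8)) = (-15778 + 6157)*(-31650 + (43 - 26)*(7 - 1*(-8)² - 1*(-8)³)) = -9621*(-31650 + 17*(7 - 1*64 - 1*(-512))) = -9621*(-31650 + 17*(7 - 64 + 512)) = -9621*(-31650 + 17*455) = -9621*(-31650 + 7735) = -9621*(-23915) = 230086215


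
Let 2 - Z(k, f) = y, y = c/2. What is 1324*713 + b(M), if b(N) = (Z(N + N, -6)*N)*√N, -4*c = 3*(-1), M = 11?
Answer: 944012 + 143*√11/8 ≈ 9.4407e+5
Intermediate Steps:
c = ¾ (c = -3*(-1)/4 = -¼*(-3) = ¾ ≈ 0.75000)
y = 3/8 (y = (¾)/2 = (¾)*(½) = 3/8 ≈ 0.37500)
Z(k, f) = 13/8 (Z(k, f) = 2 - 1*3/8 = 2 - 3/8 = 13/8)
b(N) = 13*N^(3/2)/8 (b(N) = (13*N/8)*√N = 13*N^(3/2)/8)
1324*713 + b(M) = 1324*713 + 13*11^(3/2)/8 = 944012 + 13*(11*√11)/8 = 944012 + 143*√11/8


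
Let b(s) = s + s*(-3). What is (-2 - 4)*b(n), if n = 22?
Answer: 264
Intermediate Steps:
b(s) = -2*s (b(s) = s - 3*s = -2*s)
(-2 - 4)*b(n) = (-2 - 4)*(-2*22) = -6*(-44) = 264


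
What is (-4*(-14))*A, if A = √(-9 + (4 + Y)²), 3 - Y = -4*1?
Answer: 224*√7 ≈ 592.65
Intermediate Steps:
Y = 7 (Y = 3 - (-4) = 3 - 1*(-4) = 3 + 4 = 7)
A = 4*√7 (A = √(-9 + (4 + 7)²) = √(-9 + 11²) = √(-9 + 121) = √112 = 4*√7 ≈ 10.583)
(-4*(-14))*A = (-4*(-14))*(4*√7) = 56*(4*√7) = 224*√7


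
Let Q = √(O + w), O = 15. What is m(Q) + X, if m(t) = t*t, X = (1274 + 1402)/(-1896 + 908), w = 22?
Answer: 8470/247 ≈ 34.292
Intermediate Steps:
Q = √37 (Q = √(15 + 22) = √37 ≈ 6.0828)
X = -669/247 (X = 2676/(-988) = 2676*(-1/988) = -669/247 ≈ -2.7085)
m(t) = t²
m(Q) + X = (√37)² - 669/247 = 37 - 669/247 = 8470/247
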